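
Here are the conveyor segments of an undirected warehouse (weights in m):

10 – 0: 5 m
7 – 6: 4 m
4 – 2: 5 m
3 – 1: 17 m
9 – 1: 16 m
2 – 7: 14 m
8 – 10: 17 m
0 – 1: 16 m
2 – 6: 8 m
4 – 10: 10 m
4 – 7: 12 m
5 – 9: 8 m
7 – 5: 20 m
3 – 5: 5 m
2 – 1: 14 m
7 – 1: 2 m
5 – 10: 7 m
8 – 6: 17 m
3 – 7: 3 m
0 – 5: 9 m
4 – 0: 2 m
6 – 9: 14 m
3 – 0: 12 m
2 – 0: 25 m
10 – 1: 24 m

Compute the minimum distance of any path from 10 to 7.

Enumerating some paths:
10–5–3–7: 7+5+3 = 15
10–0–4–7: 5+2+12 = 19
The minimum is 15 m via 10–5–3–7.

15 m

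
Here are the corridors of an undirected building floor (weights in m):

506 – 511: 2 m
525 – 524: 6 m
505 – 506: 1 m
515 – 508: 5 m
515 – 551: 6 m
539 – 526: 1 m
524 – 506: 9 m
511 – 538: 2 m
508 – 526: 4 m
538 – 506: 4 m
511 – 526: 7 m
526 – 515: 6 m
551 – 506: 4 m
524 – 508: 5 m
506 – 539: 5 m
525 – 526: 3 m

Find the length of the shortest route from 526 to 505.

7 m

Running Dijkstra from 526:
526: 0
539: 1  (via 526)
525: 3  (via 526)
508: 4  (via 526)
515: 6  (via 526)
506: 6  (via 539)
505: 7  (via 506)
Shortest route: 526 → 539 → 506 → 505 = 7 m.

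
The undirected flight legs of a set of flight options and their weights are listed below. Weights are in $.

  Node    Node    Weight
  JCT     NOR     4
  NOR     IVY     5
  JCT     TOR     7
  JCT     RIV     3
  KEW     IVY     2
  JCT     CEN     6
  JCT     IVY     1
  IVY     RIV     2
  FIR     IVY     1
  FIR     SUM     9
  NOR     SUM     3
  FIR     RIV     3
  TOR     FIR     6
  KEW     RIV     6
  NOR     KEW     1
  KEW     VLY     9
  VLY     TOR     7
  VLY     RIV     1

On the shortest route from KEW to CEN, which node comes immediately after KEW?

IVY

Compare a few routes:
KEW - IVY - RIV - JCT - CEN: 2+2+3+6 = 13
KEW - IVY - JCT - CEN: 2+1+6 = 9
KEW - NOR - JCT - CEN: 1+4+6 = 11
The minimum is $9 via KEW - IVY - JCT - CEN.
So from KEW the first move is to IVY.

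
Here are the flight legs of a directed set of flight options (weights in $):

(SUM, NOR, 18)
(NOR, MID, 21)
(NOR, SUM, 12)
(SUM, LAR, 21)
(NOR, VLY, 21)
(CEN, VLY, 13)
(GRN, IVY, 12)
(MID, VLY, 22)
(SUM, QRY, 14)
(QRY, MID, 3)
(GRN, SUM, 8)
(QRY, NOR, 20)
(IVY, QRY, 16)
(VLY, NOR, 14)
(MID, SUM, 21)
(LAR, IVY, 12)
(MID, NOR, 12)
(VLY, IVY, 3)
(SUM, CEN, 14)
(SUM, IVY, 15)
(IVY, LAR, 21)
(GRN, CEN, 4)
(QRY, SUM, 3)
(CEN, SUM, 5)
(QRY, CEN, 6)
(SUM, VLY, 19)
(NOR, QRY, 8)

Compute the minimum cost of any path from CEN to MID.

$22

Candidate routes:
CEN–SUM–QRY–MID: 5+14+3 = 22
CEN–SUM–NOR–QRY–MID: 5+18+8+3 = 34
CEN–VLY–IVY–QRY–MID: 13+3+16+3 = 35
CEN–VLY–NOR–QRY–MID: 13+14+8+3 = 38
Cheapest is CEN–SUM–QRY–MID at $22.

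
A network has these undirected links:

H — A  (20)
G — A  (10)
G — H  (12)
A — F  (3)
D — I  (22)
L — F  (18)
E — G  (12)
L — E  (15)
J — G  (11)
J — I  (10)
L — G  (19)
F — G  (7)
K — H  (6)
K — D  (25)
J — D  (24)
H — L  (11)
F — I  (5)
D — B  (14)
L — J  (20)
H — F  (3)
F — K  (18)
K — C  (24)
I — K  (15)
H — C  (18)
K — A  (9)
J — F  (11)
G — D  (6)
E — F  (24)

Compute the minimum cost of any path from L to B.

39

Candidate routes:
L → F → G → D → B: 18+7+6+14 = 45
L → H → G → D → B: 11+12+6+14 = 43
L → G → D → B: 19+6+14 = 39
L → H → F → G → D → B: 11+3+7+6+14 = 41
The minimum is 39 via L → G → D → B.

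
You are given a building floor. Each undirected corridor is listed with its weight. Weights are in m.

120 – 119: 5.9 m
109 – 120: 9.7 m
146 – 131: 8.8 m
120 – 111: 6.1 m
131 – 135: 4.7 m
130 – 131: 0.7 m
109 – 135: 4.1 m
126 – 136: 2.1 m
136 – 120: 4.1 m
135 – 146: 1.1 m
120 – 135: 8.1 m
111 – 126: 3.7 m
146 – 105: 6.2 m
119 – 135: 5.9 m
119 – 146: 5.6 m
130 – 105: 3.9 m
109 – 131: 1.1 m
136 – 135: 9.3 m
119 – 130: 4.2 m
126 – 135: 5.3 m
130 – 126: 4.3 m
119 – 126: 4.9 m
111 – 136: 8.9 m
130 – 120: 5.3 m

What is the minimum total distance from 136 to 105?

Shortest distances from 136:
136: 0
126: 2.1  (via 136)
120: 4.1  (via 136)
111: 5.8  (via 126)
130: 6.4  (via 126)
119: 7  (via 126)
131: 7.1  (via 130)
135: 7.4  (via 126)
109: 8.2  (via 131)
146: 8.5  (via 135)
105: 10.3  (via 130)
Shortest route: 136 → 126 → 130 → 105 = 10.3 m.

10.3 m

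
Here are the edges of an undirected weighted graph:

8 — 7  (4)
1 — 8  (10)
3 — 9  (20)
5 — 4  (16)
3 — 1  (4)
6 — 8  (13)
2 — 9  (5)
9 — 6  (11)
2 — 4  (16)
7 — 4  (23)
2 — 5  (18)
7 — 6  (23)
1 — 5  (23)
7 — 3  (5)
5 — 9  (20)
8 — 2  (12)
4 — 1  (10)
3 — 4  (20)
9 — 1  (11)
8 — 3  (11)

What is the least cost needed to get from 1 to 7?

Settle nodes by increasing distance from 1:
1: 0
3: 4  (via 1)
7: 9  (via 3)
Shortest route: 1–3–7 = 9.

9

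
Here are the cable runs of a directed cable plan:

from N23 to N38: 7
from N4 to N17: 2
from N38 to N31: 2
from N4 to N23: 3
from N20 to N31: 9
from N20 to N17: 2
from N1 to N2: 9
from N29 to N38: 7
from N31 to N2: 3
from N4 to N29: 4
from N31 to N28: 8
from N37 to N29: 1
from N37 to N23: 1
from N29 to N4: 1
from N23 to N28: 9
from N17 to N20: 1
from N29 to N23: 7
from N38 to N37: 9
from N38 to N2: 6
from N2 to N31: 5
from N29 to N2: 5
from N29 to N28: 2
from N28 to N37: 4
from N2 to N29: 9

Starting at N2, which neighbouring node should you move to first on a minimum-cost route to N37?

N29

Candidate routes:
N2 → N31 → N28 → N37: 5+8+4 = 17
N2 → N29 → N38 → N37: 9+7+9 = 25
N2 → N29 → N4 → N23 → N28 → N37: 9+1+3+9+4 = 26
N2 → N29 → N28 → N37: 9+2+4 = 15
Cheapest is N2 → N29 → N28 → N37 at 15.
So from N2 the first move is to N29.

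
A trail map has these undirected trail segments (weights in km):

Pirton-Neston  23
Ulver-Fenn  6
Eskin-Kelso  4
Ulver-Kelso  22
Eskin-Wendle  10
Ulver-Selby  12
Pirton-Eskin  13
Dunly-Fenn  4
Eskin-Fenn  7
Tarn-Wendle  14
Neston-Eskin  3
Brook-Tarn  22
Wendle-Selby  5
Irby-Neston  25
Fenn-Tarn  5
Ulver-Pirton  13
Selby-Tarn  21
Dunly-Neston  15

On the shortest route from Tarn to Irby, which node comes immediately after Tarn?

Fenn

Candidate routes:
Tarn → Fenn → Eskin → Neston → Irby: 5+7+3+25 = 40
Tarn → Wendle → Eskin → Neston → Irby: 14+10+3+25 = 52
Tarn → Fenn → Dunly → Neston → Irby: 5+4+15+25 = 49
The minimum is 40 km via Tarn → Fenn → Eskin → Neston → Irby.
So from Tarn the first move is to Fenn.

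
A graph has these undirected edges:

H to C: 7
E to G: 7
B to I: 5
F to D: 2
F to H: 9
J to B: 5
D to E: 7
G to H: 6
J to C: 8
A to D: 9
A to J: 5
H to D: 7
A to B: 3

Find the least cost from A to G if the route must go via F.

Best A to F: A → D → F costing 11
Shortest F→G: F → H → G = 15
Total via F: 11 + 15 = 26.

26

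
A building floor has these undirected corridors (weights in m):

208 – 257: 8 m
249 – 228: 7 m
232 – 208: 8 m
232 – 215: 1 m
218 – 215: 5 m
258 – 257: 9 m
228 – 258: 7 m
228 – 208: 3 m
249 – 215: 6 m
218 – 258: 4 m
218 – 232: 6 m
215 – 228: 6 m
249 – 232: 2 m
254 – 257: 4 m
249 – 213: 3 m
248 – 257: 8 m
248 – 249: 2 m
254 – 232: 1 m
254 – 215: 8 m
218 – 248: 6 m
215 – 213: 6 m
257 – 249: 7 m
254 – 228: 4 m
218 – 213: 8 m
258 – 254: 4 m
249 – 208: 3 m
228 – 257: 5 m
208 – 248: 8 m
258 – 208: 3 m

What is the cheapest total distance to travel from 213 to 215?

6 m

Settle nodes by increasing distance from 213:
213: 0
249: 3  (via 213)
248: 5  (via 249)
232: 5  (via 249)
215: 6  (via 213)
Shortest route: 213 → 215 = 6 m.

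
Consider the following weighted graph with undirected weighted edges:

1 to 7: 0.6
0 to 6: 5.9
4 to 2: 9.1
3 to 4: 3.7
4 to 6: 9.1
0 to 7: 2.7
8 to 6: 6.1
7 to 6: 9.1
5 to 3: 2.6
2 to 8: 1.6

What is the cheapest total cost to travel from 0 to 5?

21.3

Shortest distances from 0:
0: 0
7: 2.7  (via 0)
1: 3.3  (via 7)
6: 5.9  (via 0)
8: 12  (via 6)
2: 13.6  (via 8)
4: 15  (via 6)
3: 18.7  (via 4)
5: 21.3  (via 3)
Shortest route: 0 → 6 → 4 → 3 → 5 = 21.3.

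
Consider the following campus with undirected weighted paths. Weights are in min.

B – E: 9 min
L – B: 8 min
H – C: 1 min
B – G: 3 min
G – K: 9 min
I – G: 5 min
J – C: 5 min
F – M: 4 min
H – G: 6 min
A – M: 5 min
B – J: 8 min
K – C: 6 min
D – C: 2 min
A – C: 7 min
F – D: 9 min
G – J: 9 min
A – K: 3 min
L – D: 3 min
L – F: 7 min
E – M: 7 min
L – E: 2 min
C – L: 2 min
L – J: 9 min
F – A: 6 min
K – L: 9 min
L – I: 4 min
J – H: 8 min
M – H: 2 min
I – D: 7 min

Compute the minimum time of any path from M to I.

Enumerating some paths:
M → H → C → D → I: 2+1+2+7 = 12
M → H → C → L → I: 2+1+2+4 = 9
M → H → C → D → L → I: 2+1+2+3+4 = 12
The minimum is 9 min via M → H → C → L → I.

9 min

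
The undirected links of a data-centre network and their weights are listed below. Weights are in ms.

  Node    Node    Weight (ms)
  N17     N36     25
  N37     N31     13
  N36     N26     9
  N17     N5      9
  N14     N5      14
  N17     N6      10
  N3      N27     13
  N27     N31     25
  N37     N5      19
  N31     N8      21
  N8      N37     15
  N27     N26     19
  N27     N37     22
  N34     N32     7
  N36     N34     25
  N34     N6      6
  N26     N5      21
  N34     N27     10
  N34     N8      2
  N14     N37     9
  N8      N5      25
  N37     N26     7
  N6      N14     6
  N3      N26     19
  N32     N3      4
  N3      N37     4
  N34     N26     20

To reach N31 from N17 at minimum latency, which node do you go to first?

Candidate routes:
N17 → N6 → N14 → N37 → N31: 10+6+9+13 = 38
N17 → N6 → N34 → N8 → N31: 10+6+2+21 = 39
The minimum is 38 ms via N17 → N6 → N14 → N37 → N31.
So from N17 the first move is to N6.

N6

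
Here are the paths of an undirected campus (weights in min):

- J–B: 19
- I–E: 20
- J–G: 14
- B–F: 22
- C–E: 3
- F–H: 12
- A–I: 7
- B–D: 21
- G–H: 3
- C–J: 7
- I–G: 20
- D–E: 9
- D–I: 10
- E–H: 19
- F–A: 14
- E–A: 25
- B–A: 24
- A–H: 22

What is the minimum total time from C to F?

34 min

Shortest distances from C:
C: 0
E: 3  (via C)
J: 7  (via C)
D: 12  (via E)
G: 21  (via J)
H: 22  (via E)
I: 22  (via D)
B: 26  (via J)
A: 28  (via E)
F: 34  (via H)
Shortest route: C–E–H–F = 34 min.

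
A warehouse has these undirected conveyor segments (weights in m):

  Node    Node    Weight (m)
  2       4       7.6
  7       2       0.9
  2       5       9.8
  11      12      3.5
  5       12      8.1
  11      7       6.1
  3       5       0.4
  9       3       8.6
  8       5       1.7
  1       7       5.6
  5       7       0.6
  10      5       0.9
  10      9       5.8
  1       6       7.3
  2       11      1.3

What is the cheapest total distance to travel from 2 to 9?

8.2 m

Enumerating some paths:
2 - 7 - 5 - 10 - 9: 0.9+0.6+0.9+5.8 = 8.2
2 - 7 - 5 - 3 - 9: 0.9+0.6+0.4+8.6 = 10.5
The minimum is 8.2 m via 2 - 7 - 5 - 10 - 9.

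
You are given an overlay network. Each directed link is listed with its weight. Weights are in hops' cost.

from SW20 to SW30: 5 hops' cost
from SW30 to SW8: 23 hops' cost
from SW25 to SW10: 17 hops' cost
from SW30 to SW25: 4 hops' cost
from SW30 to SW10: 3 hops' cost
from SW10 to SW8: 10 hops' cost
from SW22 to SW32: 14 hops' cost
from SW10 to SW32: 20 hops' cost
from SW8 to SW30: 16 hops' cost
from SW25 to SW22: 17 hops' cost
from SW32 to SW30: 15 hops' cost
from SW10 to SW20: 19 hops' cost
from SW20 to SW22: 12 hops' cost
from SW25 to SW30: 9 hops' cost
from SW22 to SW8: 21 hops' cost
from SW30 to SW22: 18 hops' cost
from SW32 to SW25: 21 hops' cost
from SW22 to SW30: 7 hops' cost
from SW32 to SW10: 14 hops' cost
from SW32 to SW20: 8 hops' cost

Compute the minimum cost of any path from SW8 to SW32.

39 hops' cost

Compare a few routes:
SW8–SW30–SW22–SW32: 16+18+14 = 48
SW8–SW30–SW25–SW22–SW32: 16+4+17+14 = 51
SW8–SW30–SW10–SW32: 16+3+20 = 39
Cheapest is SW8–SW30–SW10–SW32 at 39 hops' cost.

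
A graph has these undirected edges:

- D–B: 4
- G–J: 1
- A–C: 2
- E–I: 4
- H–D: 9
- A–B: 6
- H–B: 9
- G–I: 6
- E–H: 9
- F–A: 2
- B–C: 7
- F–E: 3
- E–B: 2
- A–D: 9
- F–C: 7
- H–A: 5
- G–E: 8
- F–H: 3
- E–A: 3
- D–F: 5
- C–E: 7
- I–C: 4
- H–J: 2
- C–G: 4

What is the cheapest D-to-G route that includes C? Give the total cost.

Shortest D→C: D–F–A–C = 9
Best C to G: C–G costing 4
Total via C: 9 + 4 = 13.

13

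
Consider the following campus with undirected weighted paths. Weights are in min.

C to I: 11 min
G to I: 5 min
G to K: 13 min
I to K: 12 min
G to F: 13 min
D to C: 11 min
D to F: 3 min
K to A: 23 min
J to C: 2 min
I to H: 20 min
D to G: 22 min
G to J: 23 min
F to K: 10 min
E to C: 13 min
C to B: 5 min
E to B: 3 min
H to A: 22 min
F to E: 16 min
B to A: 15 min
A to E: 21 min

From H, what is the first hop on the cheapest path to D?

Compare a few routes:
H - I - C - D: 20+11+11 = 42
H - I - G - F - D: 20+5+13+3 = 41
Cheapest is H - I - G - F - D at 41 min.
So from H the first move is to I.

I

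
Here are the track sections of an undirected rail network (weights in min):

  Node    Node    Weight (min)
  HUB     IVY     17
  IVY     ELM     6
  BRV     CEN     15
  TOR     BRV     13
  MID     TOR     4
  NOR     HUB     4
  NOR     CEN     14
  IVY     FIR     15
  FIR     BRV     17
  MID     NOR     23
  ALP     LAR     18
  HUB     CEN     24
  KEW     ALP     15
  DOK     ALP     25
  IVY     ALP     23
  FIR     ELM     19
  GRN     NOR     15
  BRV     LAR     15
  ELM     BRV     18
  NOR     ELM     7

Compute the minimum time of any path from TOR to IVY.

37 min

Running Dijkstra from TOR:
TOR: 0
MID: 4  (via TOR)
BRV: 13  (via TOR)
NOR: 27  (via MID)
CEN: 28  (via BRV)
LAR: 28  (via BRV)
FIR: 30  (via BRV)
HUB: 31  (via NOR)
ELM: 31  (via BRV)
IVY: 37  (via ELM)
Shortest route: TOR → BRV → ELM → IVY = 37 min.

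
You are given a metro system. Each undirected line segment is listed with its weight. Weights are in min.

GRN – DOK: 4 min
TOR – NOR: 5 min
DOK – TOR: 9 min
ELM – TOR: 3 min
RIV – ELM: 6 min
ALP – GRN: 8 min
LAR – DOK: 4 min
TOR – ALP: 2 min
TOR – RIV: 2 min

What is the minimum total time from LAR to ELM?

16 min

Enumerating some paths:
LAR → DOK → TOR → ELM: 4+9+3 = 16
LAR → DOK → TOR → RIV → ELM: 4+9+2+6 = 21
LAR → DOK → GRN → ALP → TOR → ELM: 4+4+8+2+3 = 21
LAR → DOK → GRN → ALP → TOR → RIV → ELM: 4+4+8+2+2+6 = 26
The minimum is 16 min via LAR → DOK → TOR → ELM.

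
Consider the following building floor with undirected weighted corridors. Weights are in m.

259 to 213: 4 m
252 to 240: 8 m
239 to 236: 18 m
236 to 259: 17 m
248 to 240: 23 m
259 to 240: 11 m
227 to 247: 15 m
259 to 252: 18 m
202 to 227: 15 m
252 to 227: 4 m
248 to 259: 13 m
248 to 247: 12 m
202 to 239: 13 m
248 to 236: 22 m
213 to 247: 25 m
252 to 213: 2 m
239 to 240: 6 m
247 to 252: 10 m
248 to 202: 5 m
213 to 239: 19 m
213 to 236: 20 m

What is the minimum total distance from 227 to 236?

Compare a few routes:
227 - 252 - 213 - 259 - 236: 4+2+4+17 = 27
227 - 252 - 213 - 236: 4+2+20 = 26
Cheapest is 227 - 252 - 213 - 236 at 26 m.

26 m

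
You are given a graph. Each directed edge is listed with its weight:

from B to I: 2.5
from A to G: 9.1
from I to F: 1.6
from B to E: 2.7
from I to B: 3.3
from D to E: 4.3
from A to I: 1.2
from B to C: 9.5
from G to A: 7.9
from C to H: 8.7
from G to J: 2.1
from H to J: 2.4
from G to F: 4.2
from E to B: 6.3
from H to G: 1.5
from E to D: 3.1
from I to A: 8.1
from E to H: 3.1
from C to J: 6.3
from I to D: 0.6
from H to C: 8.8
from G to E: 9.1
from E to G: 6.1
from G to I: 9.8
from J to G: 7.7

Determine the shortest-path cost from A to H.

Shortest distances from A:
A: 0
I: 1.2  (via A)
D: 1.8  (via I)
F: 2.8  (via I)
B: 4.5  (via I)
E: 6.1  (via D)
G: 9.1  (via A)
H: 9.2  (via E)
Shortest route: A–I–D–E–H = 9.2.

9.2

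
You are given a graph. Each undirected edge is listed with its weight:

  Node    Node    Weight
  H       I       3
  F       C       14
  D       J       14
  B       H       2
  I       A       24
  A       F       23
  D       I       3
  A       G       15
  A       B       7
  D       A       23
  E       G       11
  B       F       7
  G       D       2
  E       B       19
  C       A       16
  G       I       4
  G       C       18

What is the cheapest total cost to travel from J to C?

Candidate routes:
J - D - I - G - C: 14+3+4+18 = 39
J - D - G - C: 14+2+18 = 34
The minimum is 34 via J - D - G - C.

34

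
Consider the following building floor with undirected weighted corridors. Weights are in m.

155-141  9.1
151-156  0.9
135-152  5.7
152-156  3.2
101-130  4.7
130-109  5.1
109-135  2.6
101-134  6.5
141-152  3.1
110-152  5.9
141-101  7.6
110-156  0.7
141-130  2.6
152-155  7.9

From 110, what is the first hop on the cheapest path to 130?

156

Candidate routes:
110–152–141–130: 5.9+3.1+2.6 = 11.6
110–156–152–141–130: 0.7+3.2+3.1+2.6 = 9.6
110–156–152–141–101–130: 0.7+3.2+3.1+7.6+4.7 = 19.3
110–156–152–135–109–130: 0.7+3.2+5.7+2.6+5.1 = 17.3
Cheapest is 110–156–152–141–130 at 9.6 m.
So from 110 the first move is to 156.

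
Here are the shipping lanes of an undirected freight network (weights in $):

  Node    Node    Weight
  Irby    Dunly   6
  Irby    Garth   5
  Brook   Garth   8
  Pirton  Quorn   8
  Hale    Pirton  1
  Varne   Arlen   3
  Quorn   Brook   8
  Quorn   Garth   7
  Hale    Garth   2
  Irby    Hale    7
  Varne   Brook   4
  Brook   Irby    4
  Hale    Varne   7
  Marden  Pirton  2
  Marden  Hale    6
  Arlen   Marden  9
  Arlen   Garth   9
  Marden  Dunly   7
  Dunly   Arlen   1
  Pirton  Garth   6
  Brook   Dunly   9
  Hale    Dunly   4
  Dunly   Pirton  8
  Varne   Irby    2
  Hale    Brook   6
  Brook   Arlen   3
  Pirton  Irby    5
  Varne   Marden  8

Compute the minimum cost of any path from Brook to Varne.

Shortest distances from Brook:
Brook: 0
Arlen: 3  (via Brook)
Varne: 4  (via Brook)
Shortest route: Brook–Varne = $4.

$4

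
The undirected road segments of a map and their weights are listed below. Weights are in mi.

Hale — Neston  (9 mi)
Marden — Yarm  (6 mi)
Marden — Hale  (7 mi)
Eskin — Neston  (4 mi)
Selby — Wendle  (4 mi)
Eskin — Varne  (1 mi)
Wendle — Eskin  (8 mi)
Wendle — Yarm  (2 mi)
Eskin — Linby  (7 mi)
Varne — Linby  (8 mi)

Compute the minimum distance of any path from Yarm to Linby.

17 mi

Compare a few routes:
Yarm - Wendle - Eskin - Varne - Linby: 2+8+1+8 = 19
Yarm - Marden - Hale - Neston - Eskin - Varne - Linby: 6+7+9+4+1+8 = 35
Yarm - Wendle - Eskin - Linby: 2+8+7 = 17
Yarm - Marden - Hale - Neston - Eskin - Linby: 6+7+9+4+7 = 33
The minimum is 17 mi via Yarm - Wendle - Eskin - Linby.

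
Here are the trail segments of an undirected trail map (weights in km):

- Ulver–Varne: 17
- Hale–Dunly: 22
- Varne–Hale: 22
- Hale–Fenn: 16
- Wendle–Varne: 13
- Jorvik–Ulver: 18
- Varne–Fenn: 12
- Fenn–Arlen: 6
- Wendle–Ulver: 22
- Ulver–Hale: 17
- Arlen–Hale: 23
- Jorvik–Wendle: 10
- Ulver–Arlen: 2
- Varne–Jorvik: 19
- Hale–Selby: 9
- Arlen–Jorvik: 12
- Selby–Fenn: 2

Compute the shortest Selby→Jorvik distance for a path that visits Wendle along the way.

37 km

Shortest Selby→Wendle: Selby → Fenn → Varne → Wendle = 27
Best Wendle to Jorvik: Wendle → Jorvik costing 10
Total via Wendle: 27 + 10 = 37 km.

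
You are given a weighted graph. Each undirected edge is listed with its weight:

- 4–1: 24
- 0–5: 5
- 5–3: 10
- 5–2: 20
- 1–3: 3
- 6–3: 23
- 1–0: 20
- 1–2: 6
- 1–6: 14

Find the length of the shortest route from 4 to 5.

Candidate routes:
4 - 1 - 0 - 5: 24+20+5 = 49
4 - 1 - 3 - 5: 24+3+10 = 37
4 - 1 - 2 - 5: 24+6+20 = 50
The minimum is 37 via 4 - 1 - 3 - 5.

37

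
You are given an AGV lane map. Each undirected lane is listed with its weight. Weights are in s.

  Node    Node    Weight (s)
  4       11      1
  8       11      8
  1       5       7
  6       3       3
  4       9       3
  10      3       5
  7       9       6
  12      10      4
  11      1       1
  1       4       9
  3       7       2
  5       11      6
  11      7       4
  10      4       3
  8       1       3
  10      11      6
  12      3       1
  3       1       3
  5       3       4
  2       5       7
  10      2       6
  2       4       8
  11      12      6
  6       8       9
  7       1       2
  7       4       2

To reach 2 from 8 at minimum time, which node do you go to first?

Candidate routes:
8–1–11–4–10–2: 3+1+1+3+6 = 14
8–1–11–4–2: 3+1+1+8 = 13
Cheapest is 8–1–11–4–2 at 13 s.
So from 8 the first move is to 1.

1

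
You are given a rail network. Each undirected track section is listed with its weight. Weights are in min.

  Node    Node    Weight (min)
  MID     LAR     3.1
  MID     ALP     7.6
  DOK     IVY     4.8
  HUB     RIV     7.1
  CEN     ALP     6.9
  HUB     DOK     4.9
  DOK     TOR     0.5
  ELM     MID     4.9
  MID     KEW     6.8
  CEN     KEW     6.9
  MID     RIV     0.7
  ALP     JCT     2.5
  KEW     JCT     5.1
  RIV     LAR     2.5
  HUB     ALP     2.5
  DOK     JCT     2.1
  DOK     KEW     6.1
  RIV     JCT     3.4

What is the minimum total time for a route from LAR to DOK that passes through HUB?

Best LAR to HUB: LAR–RIV–HUB costing 9.6
Best HUB to DOK: HUB–DOK costing 4.9
Total via HUB: 9.6 + 4.9 = 14.5 min.

14.5 min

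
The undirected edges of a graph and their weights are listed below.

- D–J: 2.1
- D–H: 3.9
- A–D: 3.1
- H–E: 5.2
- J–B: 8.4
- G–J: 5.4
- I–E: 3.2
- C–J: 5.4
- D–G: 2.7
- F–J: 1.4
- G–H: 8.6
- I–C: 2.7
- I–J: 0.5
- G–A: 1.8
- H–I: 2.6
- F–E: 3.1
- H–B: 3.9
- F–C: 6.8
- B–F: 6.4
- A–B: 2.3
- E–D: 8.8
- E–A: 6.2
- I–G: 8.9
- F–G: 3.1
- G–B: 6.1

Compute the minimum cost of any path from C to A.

8.4

Candidate routes:
C–I–J–D–A: 2.7+0.5+2.1+3.1 = 8.4
C–I–J–F–G–A: 2.7+0.5+1.4+3.1+1.8 = 9.5
Cheapest is C–I–J–D–A at 8.4.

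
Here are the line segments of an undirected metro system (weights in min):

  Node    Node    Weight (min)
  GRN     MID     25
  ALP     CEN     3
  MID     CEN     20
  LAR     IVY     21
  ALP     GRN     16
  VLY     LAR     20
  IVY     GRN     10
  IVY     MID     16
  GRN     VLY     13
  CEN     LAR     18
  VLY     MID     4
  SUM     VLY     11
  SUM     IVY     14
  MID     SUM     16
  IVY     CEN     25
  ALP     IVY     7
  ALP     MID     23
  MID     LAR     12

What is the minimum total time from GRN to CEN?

19 min

Enumerating some paths:
GRN - ALP - CEN: 16+3 = 19
GRN - IVY - ALP - CEN: 10+7+3 = 20
Cheapest is GRN - ALP - CEN at 19 min.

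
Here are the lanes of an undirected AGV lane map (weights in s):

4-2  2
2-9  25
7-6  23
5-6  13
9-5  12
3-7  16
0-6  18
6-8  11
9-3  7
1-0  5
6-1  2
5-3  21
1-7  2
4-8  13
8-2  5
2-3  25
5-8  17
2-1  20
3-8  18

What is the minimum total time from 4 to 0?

25 s

Running Dijkstra from 4:
4: 0
2: 2  (via 4)
8: 7  (via 2)
6: 18  (via 8)
1: 20  (via 6)
7: 22  (via 1)
5: 24  (via 8)
0: 25  (via 1)
Shortest route: 4 → 2 → 8 → 6 → 1 → 0 = 25 s.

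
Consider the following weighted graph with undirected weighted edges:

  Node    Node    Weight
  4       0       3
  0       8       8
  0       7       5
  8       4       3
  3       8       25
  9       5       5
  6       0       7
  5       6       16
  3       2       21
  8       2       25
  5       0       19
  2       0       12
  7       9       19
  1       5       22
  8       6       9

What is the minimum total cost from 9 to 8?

30

Shortest distances from 9:
9: 0
5: 5  (via 9)
7: 19  (via 9)
6: 21  (via 5)
0: 24  (via 5)
1: 27  (via 5)
4: 27  (via 0)
8: 30  (via 6)
Shortest route: 9 → 5 → 6 → 8 = 30.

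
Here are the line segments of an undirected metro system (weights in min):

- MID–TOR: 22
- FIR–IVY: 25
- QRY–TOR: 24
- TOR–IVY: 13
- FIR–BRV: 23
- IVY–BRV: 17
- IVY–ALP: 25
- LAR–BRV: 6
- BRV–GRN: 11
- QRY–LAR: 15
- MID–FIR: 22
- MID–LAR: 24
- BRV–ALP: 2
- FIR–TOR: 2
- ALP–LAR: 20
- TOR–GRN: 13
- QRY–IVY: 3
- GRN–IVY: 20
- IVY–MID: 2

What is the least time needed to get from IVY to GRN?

Candidate routes:
IVY - GRN: 20 = 20
IVY - QRY - LAR - BRV - GRN: 3+15+6+11 = 35
IVY - BRV - GRN: 17+11 = 28
IVY - TOR - GRN: 13+13 = 26
Cheapest is IVY - GRN at 20 min.

20 min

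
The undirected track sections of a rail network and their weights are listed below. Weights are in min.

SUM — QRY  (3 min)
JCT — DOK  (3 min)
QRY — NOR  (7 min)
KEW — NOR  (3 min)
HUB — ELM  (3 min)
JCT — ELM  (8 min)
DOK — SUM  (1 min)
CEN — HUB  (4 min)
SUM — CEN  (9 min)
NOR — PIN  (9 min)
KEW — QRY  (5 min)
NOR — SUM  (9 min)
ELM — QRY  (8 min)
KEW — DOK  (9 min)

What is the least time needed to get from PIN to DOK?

Running Dijkstra from PIN:
PIN: 0
NOR: 9  (via PIN)
KEW: 12  (via NOR)
QRY: 16  (via NOR)
SUM: 18  (via NOR)
DOK: 19  (via SUM)
Shortest route: PIN–NOR–SUM–DOK = 19 min.

19 min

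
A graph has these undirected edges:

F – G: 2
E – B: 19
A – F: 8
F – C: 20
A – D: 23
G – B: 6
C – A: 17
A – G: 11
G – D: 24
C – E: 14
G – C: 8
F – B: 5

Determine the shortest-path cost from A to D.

23

Running Dijkstra from A:
A: 0
F: 8  (via A)
G: 10  (via F)
B: 13  (via F)
C: 17  (via A)
D: 23  (via A)
Shortest route: A–D = 23.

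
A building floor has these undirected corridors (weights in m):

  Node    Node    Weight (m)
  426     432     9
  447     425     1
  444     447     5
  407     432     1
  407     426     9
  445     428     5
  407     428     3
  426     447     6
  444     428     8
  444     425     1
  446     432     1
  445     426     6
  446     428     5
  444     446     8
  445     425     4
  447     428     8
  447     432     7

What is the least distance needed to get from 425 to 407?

Enumerating some paths:
425–444–428–407: 1+8+3 = 12
425–447–428–407: 1+8+3 = 12
425–447–432–407: 1+7+1 = 9
425–444–446–432–407: 1+8+1+1 = 11
The minimum is 9 m via 425–447–432–407.

9 m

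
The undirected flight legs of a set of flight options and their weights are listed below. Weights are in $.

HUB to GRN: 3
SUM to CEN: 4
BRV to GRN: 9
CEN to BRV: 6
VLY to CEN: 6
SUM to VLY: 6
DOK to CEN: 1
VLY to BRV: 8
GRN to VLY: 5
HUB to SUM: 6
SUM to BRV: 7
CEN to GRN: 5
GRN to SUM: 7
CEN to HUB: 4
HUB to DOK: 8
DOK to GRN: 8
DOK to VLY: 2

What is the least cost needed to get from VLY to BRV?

$8

Settle nodes by increasing distance from VLY:
VLY: 0
DOK: 2  (via VLY)
CEN: 3  (via DOK)
GRN: 5  (via VLY)
SUM: 6  (via VLY)
HUB: 7  (via CEN)
BRV: 8  (via VLY)
Shortest route: VLY–BRV = $8.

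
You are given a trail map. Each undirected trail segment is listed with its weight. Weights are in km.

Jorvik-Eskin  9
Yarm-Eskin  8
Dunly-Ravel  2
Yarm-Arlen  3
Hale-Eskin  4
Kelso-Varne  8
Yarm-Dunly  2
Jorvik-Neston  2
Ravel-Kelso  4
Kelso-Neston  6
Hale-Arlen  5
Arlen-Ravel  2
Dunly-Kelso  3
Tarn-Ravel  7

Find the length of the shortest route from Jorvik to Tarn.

Compare a few routes:
Jorvik–Neston–Kelso–Dunly–Ravel–Tarn: 2+6+3+2+7 = 20
Jorvik–Neston–Kelso–Ravel–Tarn: 2+6+4+7 = 19
The minimum is 19 km via Jorvik–Neston–Kelso–Ravel–Tarn.

19 km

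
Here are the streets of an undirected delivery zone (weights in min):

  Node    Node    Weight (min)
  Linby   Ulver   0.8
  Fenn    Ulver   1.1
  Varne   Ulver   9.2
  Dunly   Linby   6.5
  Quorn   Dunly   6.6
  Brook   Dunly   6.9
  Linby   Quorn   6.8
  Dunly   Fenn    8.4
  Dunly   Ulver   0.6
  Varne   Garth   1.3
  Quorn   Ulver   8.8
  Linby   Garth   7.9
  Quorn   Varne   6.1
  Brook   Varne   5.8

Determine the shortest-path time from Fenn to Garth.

Running Dijkstra from Fenn:
Fenn: 0
Ulver: 1.1  (via Fenn)
Dunly: 1.7  (via Ulver)
Linby: 1.9  (via Ulver)
Quorn: 8.3  (via Dunly)
Brook: 8.6  (via Dunly)
Garth: 9.8  (via Linby)
Shortest route: Fenn–Ulver–Linby–Garth = 9.8 min.

9.8 min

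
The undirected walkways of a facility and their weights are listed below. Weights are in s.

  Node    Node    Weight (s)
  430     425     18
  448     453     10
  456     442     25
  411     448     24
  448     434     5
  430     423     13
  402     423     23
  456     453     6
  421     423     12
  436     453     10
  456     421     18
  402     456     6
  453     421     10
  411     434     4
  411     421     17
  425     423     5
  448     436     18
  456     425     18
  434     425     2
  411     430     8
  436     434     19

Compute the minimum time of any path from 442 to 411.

Shortest distances from 442:
442: 0
456: 25  (via 442)
402: 31  (via 456)
453: 31  (via 456)
448: 41  (via 453)
421: 41  (via 453)
436: 41  (via 453)
425: 43  (via 456)
434: 45  (via 425)
423: 48  (via 425)
411: 49  (via 434)
Shortest route: 442 → 456 → 425 → 434 → 411 = 49 s.

49 s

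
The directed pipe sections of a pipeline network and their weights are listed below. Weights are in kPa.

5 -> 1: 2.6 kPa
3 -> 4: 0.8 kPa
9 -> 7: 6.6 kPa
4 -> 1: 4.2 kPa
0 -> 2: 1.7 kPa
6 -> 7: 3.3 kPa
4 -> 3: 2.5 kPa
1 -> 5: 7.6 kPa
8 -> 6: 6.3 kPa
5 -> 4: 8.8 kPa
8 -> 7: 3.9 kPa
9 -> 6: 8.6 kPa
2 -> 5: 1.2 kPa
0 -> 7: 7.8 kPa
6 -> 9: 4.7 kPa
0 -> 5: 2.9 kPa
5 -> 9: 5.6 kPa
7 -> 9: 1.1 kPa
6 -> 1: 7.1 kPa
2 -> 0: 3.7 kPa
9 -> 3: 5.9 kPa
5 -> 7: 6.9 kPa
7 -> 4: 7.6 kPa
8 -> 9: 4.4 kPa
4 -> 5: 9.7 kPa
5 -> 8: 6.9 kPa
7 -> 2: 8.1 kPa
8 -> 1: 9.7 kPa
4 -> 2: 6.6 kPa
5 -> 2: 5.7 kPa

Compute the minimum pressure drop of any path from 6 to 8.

Shortest distances from 6:
6: 0
7: 3.3  (via 6)
9: 4.4  (via 7)
1: 7.1  (via 6)
3: 10.3  (via 9)
4: 10.9  (via 7)
2: 11.4  (via 7)
5: 12.6  (via 2)
0: 15.1  (via 2)
8: 19.5  (via 5)
Shortest route: 6 → 7 → 2 → 5 → 8 = 19.5 kPa.

19.5 kPa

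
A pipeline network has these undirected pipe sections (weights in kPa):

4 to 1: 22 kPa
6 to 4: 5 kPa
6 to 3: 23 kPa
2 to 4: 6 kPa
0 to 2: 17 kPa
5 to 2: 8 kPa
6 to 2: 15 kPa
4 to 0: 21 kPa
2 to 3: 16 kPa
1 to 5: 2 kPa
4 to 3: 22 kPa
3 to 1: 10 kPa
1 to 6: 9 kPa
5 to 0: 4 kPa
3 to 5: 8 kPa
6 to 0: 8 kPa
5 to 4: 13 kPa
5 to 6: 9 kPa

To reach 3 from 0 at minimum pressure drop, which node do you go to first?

5

Compare a few routes:
0 → 6 → 5 → 3: 8+9+8 = 25
0 → 5 → 3: 4+8 = 12
0 → 5 → 1 → 3: 4+2+10 = 16
The minimum is 12 kPa via 0 → 5 → 3.
So from 0 the first move is to 5.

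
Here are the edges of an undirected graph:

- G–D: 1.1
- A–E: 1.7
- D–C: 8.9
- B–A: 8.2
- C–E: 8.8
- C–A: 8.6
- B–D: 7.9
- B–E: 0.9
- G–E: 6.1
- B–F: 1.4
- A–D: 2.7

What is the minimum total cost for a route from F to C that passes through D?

Shortest F→D: F–B–E–A–D = 6.7
Shortest D→C: D–C = 8.9
Total via D: 6.7 + 8.9 = 15.6.

15.6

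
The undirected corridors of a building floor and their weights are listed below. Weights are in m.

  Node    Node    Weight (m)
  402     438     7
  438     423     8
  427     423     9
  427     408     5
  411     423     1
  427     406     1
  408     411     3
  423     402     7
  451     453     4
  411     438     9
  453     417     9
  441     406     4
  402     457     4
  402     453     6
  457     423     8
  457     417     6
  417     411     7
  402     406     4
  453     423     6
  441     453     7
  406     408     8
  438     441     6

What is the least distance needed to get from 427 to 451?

Shortest distances from 427:
427: 0
406: 1  (via 427)
402: 5  (via 406)
441: 5  (via 406)
408: 5  (via 427)
411: 8  (via 408)
457: 9  (via 402)
423: 9  (via 427)
453: 11  (via 402)
438: 11  (via 441)
451: 15  (via 453)
Shortest route: 427–406–402–453–451 = 15 m.

15 m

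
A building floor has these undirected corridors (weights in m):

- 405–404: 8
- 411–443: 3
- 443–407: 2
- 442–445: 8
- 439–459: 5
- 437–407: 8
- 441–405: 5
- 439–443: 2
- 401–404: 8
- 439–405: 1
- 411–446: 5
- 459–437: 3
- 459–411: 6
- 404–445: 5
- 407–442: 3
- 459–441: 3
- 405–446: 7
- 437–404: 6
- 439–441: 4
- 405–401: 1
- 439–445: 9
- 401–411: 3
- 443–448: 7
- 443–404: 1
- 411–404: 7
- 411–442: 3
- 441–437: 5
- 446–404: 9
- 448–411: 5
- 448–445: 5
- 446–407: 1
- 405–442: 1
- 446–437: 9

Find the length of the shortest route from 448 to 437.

14 m

Candidate routes:
448 - 443 - 404 - 437: 7+1+6 = 14
448 - 411 - 443 - 404 - 437: 5+3+1+6 = 15
448 - 445 - 404 - 437: 5+5+6 = 16
The minimum is 14 m via 448 - 443 - 404 - 437.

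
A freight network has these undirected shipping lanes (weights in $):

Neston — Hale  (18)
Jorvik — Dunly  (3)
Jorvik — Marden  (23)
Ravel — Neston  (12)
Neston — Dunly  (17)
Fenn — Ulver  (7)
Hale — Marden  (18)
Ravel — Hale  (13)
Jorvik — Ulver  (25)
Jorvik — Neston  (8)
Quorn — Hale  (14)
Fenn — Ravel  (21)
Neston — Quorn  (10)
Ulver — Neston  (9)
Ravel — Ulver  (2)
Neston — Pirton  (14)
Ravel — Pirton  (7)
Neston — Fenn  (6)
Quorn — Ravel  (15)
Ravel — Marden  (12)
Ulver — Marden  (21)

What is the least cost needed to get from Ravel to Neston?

$11

Enumerating some paths:
Ravel → Ulver → Fenn → Neston: 2+7+6 = 15
Ravel → Ulver → Neston: 2+9 = 11
Ravel → Neston: 12 = 12
Cheapest is Ravel → Ulver → Neston at $11.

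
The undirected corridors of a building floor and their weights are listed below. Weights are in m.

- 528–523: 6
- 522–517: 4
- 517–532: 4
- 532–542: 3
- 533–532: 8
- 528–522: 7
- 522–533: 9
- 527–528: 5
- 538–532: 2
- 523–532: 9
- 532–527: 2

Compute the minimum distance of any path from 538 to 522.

10 m

Enumerating some paths:
538–532–517–522: 2+4+4 = 10
538–532–527–528–522: 2+2+5+7 = 16
538–532–533–522: 2+8+9 = 19
538–532–523–528–522: 2+9+6+7 = 24
Cheapest is 538–532–517–522 at 10 m.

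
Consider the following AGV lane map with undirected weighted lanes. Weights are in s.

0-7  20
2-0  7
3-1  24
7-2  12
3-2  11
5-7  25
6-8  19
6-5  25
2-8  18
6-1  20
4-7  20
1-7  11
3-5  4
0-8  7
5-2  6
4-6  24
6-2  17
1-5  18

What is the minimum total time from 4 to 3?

42 s

Compare a few routes:
4 → 7 → 2 → 5 → 3: 20+12+6+4 = 42
4 → 7 → 2 → 3: 20+12+11 = 43
The minimum is 42 s via 4 → 7 → 2 → 5 → 3.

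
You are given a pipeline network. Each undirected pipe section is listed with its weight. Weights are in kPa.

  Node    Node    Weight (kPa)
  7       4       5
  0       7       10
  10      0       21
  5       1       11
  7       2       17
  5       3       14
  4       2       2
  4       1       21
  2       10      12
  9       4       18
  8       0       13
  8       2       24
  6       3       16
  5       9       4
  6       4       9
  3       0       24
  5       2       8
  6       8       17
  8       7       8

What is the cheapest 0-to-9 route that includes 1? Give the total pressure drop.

Best 0 to 1: 0 → 7 → 4 → 1 costing 36
Shortest 1→9: 1 → 5 → 9 = 15
Total via 1: 36 + 15 = 51 kPa.

51 kPa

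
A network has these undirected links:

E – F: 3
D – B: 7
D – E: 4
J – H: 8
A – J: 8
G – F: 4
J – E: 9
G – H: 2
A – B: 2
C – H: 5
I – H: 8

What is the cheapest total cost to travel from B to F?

14

Enumerating some paths:
B - D - E - F: 7+4+3 = 14
B - A - J - E - F: 2+8+9+3 = 22
The minimum is 14 via B - D - E - F.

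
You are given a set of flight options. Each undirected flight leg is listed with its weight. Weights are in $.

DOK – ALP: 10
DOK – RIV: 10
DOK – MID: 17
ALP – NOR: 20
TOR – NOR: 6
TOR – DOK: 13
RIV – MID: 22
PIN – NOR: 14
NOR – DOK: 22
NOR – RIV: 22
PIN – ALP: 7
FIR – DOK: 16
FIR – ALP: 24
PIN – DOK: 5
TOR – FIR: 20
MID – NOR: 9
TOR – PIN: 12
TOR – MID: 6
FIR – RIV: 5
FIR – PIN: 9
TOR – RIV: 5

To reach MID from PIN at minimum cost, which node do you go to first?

Candidate routes:
PIN–NOR–MID: 14+9 = 23
PIN–DOK–MID: 5+17 = 22
PIN–TOR–MID: 12+6 = 18
Cheapest is PIN–TOR–MID at $18.
So from PIN the first move is to TOR.

TOR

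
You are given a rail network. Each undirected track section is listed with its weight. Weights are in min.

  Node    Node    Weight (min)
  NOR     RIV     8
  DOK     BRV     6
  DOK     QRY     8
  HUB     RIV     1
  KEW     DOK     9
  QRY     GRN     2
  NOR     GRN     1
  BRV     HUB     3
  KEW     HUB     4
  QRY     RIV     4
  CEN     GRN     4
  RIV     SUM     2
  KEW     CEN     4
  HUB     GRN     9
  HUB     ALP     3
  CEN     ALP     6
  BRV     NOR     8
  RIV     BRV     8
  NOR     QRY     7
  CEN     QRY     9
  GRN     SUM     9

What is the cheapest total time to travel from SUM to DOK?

Settle nodes by increasing distance from SUM:
SUM: 0
RIV: 2  (via SUM)
HUB: 3  (via RIV)
BRV: 6  (via HUB)
ALP: 6  (via HUB)
QRY: 6  (via RIV)
KEW: 7  (via HUB)
GRN: 8  (via QRY)
NOR: 9  (via GRN)
CEN: 11  (via KEW)
DOK: 12  (via BRV)
Shortest route: SUM → RIV → HUB → BRV → DOK = 12 min.

12 min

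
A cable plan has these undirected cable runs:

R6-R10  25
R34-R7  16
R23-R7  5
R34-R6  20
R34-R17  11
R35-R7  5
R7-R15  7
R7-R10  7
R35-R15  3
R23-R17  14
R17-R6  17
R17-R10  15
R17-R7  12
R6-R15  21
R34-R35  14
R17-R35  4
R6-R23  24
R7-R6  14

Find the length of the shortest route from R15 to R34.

17

Shortest distances from R15:
R15: 0
R35: 3  (via R15)
R7: 7  (via R15)
R17: 7  (via R35)
R23: 12  (via R7)
R10: 14  (via R7)
R34: 17  (via R35)
Shortest route: R15 → R35 → R34 = 17.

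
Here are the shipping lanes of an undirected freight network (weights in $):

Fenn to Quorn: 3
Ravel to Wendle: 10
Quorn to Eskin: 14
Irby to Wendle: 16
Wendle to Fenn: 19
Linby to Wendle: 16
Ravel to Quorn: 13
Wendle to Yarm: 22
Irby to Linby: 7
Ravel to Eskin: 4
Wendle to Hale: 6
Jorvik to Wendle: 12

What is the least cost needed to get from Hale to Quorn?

$28

Enumerating some paths:
Hale–Wendle–Ravel–Quorn: 6+10+13 = 29
Hale–Wendle–Fenn–Quorn: 6+19+3 = 28
Cheapest is Hale–Wendle–Fenn–Quorn at $28.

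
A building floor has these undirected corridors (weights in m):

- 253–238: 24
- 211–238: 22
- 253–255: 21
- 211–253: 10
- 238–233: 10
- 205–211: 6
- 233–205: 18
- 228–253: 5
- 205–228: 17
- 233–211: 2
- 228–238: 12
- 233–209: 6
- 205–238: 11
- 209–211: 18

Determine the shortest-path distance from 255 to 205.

37 m

Compare a few routes:
255 → 253 → 211 → 205: 21+10+6 = 37
255 → 253 → 228 → 205: 21+5+17 = 43
255 → 253 → 228 → 238 → 205: 21+5+12+11 = 49
Cheapest is 255 → 253 → 211 → 205 at 37 m.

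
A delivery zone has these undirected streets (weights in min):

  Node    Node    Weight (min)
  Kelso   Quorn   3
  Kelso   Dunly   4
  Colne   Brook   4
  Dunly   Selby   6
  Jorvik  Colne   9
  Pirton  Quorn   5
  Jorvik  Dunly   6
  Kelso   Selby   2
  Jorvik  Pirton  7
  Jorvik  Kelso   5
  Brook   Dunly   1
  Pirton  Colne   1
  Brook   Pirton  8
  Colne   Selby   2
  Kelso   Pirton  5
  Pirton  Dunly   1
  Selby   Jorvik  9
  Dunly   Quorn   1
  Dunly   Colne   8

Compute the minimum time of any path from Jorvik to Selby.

Running Dijkstra from Jorvik:
Jorvik: 0
Kelso: 5  (via Jorvik)
Dunly: 6  (via Jorvik)
Quorn: 7  (via Dunly)
Brook: 7  (via Dunly)
Selby: 7  (via Kelso)
Shortest route: Jorvik → Kelso → Selby = 7 min.

7 min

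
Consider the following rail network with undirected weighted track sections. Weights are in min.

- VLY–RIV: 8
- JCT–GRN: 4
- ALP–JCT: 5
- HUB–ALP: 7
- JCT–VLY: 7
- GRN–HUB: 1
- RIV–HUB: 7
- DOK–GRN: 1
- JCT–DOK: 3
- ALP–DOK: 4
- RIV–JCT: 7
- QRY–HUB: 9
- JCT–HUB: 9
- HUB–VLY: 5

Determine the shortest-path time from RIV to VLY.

8 min

Shortest distances from RIV:
RIV: 0
JCT: 7  (via RIV)
HUB: 7  (via RIV)
VLY: 8  (via RIV)
Shortest route: RIV–VLY = 8 min.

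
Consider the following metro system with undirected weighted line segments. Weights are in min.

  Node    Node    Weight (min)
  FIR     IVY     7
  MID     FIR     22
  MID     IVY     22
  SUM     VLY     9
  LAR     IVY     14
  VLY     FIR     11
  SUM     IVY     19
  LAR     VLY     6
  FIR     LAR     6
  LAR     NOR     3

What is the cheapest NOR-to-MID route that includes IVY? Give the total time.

38 min

Shortest NOR→IVY: NOR → LAR → FIR → IVY = 16
Best IVY to MID: IVY → MID costing 22
Total via IVY: 16 + 22 = 38 min.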